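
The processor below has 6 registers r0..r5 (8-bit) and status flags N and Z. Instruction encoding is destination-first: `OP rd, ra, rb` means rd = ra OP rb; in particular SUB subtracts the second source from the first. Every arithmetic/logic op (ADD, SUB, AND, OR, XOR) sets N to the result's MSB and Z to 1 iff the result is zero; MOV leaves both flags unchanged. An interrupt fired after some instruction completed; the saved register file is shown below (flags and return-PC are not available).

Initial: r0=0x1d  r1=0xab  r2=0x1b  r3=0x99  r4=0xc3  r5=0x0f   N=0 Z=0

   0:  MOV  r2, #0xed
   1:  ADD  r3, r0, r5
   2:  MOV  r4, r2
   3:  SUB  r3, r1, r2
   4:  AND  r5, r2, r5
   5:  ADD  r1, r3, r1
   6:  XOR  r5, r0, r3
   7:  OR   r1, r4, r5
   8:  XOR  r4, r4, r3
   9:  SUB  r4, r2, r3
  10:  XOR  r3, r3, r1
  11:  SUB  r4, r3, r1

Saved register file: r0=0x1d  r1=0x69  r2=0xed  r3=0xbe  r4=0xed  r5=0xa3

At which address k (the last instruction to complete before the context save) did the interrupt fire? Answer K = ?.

after  0: r0=0x1d r1=0xab r2=0xed r3=0x99 r4=0xc3 r5=0x0f  N=0 Z=0
after  1: r0=0x1d r1=0xab r2=0xed r3=0x2c r4=0xc3 r5=0x0f  N=0 Z=0
after  2: r0=0x1d r1=0xab r2=0xed r3=0x2c r4=0xed r5=0x0f  N=0 Z=0
after  3: r0=0x1d r1=0xab r2=0xed r3=0xbe r4=0xed r5=0x0f  N=1 Z=0
after  4: r0=0x1d r1=0xab r2=0xed r3=0xbe r4=0xed r5=0x0d  N=0 Z=0
after  5: r0=0x1d r1=0x69 r2=0xed r3=0xbe r4=0xed r5=0x0d  N=0 Z=0
after  6: r0=0x1d r1=0x69 r2=0xed r3=0xbe r4=0xed r5=0xa3  N=1 Z=0
-- IRQ taken; context saved, return-PC = 7 --

K = 6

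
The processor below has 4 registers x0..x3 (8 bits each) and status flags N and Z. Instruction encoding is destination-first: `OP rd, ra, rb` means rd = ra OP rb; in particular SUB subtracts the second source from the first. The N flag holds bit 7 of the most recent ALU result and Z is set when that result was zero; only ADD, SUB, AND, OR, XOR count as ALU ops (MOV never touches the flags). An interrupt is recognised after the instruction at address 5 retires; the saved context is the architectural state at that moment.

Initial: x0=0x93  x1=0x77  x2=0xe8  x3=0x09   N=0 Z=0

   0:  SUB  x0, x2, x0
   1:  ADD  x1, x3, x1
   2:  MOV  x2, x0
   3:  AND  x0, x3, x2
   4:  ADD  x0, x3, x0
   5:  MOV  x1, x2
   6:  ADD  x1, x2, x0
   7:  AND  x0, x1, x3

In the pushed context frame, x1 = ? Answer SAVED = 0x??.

after  0: x0=0x55 x1=0x77 x2=0xe8 x3=0x09  N=0 Z=0
after  1: x0=0x55 x1=0x80 x2=0xe8 x3=0x09  N=1 Z=0
after  2: x0=0x55 x1=0x80 x2=0x55 x3=0x09  N=1 Z=0
after  3: x0=0x01 x1=0x80 x2=0x55 x3=0x09  N=0 Z=0
after  4: x0=0x0a x1=0x80 x2=0x55 x3=0x09  N=0 Z=0
after  5: x0=0x0a x1=0x55 x2=0x55 x3=0x09  N=0 Z=0
-- IRQ taken; context saved, return-PC = 6 --

SAVED = 0x55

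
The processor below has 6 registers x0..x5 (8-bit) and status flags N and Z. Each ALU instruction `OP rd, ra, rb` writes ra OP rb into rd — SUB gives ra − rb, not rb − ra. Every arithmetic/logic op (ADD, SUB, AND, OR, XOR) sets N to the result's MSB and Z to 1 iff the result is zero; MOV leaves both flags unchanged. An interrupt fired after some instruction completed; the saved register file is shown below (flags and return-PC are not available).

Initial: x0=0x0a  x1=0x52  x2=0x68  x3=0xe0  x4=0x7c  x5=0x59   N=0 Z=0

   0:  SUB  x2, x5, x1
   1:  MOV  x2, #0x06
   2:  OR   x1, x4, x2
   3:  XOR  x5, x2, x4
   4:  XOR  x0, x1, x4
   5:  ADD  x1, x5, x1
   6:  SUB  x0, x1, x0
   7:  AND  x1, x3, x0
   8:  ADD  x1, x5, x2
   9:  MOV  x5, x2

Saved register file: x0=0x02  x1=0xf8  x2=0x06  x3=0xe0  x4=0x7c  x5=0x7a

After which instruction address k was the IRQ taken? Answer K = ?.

K = 5

after  0: x0=0x0a x1=0x52 x2=0x07 x3=0xe0 x4=0x7c x5=0x59  N=0 Z=0
after  1: x0=0x0a x1=0x52 x2=0x06 x3=0xe0 x4=0x7c x5=0x59  N=0 Z=0
after  2: x0=0x0a x1=0x7e x2=0x06 x3=0xe0 x4=0x7c x5=0x59  N=0 Z=0
after  3: x0=0x0a x1=0x7e x2=0x06 x3=0xe0 x4=0x7c x5=0x7a  N=0 Z=0
after  4: x0=0x02 x1=0x7e x2=0x06 x3=0xe0 x4=0x7c x5=0x7a  N=0 Z=0
after  5: x0=0x02 x1=0xf8 x2=0x06 x3=0xe0 x4=0x7c x5=0x7a  N=1 Z=0
-- IRQ taken; context saved, return-PC = 6 --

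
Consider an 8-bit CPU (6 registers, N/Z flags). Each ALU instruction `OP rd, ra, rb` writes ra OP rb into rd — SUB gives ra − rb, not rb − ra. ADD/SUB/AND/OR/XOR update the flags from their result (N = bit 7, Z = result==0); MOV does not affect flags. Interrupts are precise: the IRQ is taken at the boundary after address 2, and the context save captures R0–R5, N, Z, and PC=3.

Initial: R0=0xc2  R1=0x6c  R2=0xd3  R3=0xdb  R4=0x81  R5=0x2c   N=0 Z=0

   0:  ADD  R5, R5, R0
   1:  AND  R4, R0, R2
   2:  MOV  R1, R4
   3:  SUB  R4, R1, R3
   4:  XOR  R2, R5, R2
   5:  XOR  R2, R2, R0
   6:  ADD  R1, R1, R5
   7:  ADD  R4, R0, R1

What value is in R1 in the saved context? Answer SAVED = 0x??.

after  0: R0=0xc2 R1=0x6c R2=0xd3 R3=0xdb R4=0x81 R5=0xee  N=1 Z=0
after  1: R0=0xc2 R1=0x6c R2=0xd3 R3=0xdb R4=0xc2 R5=0xee  N=1 Z=0
after  2: R0=0xc2 R1=0xc2 R2=0xd3 R3=0xdb R4=0xc2 R5=0xee  N=1 Z=0
-- IRQ taken; context saved, return-PC = 3 --

SAVED = 0xc2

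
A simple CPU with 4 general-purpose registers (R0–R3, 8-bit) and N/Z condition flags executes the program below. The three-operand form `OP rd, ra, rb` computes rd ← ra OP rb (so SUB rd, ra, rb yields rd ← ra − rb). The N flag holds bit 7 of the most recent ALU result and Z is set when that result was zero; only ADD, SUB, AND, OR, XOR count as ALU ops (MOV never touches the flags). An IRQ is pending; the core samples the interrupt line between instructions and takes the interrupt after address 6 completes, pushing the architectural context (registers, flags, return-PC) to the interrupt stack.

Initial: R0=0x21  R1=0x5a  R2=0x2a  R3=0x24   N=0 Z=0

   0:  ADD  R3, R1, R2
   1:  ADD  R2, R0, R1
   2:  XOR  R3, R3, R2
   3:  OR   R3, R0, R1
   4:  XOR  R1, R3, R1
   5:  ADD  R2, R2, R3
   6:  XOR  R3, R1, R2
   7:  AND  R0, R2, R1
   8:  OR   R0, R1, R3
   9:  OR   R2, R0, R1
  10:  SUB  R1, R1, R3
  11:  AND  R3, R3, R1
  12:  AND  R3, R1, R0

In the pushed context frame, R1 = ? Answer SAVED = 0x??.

SAVED = 0x21

after  0: R0=0x21 R1=0x5a R2=0x2a R3=0x84  N=1 Z=0
after  1: R0=0x21 R1=0x5a R2=0x7b R3=0x84  N=0 Z=0
after  2: R0=0x21 R1=0x5a R2=0x7b R3=0xff  N=1 Z=0
after  3: R0=0x21 R1=0x5a R2=0x7b R3=0x7b  N=0 Z=0
after  4: R0=0x21 R1=0x21 R2=0x7b R3=0x7b  N=0 Z=0
after  5: R0=0x21 R1=0x21 R2=0xf6 R3=0x7b  N=1 Z=0
after  6: R0=0x21 R1=0x21 R2=0xf6 R3=0xd7  N=1 Z=0
-- IRQ taken; context saved, return-PC = 7 --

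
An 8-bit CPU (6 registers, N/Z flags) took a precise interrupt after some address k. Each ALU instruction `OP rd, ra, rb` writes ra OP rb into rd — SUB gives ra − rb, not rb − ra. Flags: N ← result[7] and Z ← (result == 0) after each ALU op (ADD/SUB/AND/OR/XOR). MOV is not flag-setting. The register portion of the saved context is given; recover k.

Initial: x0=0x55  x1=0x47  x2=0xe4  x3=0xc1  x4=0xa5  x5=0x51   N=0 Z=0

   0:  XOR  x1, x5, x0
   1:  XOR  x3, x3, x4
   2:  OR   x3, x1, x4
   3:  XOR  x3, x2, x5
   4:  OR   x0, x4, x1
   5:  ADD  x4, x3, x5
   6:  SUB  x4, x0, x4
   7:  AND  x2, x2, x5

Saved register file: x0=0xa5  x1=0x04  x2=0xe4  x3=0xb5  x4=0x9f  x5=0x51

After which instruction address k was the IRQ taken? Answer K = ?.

after  0: x0=0x55 x1=0x04 x2=0xe4 x3=0xc1 x4=0xa5 x5=0x51  N=0 Z=0
after  1: x0=0x55 x1=0x04 x2=0xe4 x3=0x64 x4=0xa5 x5=0x51  N=0 Z=0
after  2: x0=0x55 x1=0x04 x2=0xe4 x3=0xa5 x4=0xa5 x5=0x51  N=1 Z=0
after  3: x0=0x55 x1=0x04 x2=0xe4 x3=0xb5 x4=0xa5 x5=0x51  N=1 Z=0
after  4: x0=0xa5 x1=0x04 x2=0xe4 x3=0xb5 x4=0xa5 x5=0x51  N=1 Z=0
after  5: x0=0xa5 x1=0x04 x2=0xe4 x3=0xb5 x4=0x06 x5=0x51  N=0 Z=0
after  6: x0=0xa5 x1=0x04 x2=0xe4 x3=0xb5 x4=0x9f x5=0x51  N=1 Z=0
-- IRQ taken; context saved, return-PC = 7 --

K = 6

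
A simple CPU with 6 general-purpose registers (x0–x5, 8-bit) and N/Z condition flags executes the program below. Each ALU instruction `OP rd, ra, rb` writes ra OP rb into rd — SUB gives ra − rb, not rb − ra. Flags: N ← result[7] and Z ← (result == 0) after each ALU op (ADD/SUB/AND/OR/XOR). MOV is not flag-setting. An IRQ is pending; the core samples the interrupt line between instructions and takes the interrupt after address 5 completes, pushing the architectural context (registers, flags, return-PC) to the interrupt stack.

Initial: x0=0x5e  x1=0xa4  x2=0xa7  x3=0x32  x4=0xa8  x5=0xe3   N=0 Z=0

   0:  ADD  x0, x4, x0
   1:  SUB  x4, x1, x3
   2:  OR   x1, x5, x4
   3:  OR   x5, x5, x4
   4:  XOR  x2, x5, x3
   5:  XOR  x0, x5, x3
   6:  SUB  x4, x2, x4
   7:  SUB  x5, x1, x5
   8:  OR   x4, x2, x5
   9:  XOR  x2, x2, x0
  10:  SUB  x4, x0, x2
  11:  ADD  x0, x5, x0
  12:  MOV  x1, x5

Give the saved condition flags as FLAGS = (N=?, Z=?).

FLAGS = (N=1, Z=0)

after  0: x0=0x06 x1=0xa4 x2=0xa7 x3=0x32 x4=0xa8 x5=0xe3  N=0 Z=0
after  1: x0=0x06 x1=0xa4 x2=0xa7 x3=0x32 x4=0x72 x5=0xe3  N=0 Z=0
after  2: x0=0x06 x1=0xf3 x2=0xa7 x3=0x32 x4=0x72 x5=0xe3  N=1 Z=0
after  3: x0=0x06 x1=0xf3 x2=0xa7 x3=0x32 x4=0x72 x5=0xf3  N=1 Z=0
after  4: x0=0x06 x1=0xf3 x2=0xc1 x3=0x32 x4=0x72 x5=0xf3  N=1 Z=0
after  5: x0=0xc1 x1=0xf3 x2=0xc1 x3=0x32 x4=0x72 x5=0xf3  N=1 Z=0
-- IRQ taken; context saved, return-PC = 6 --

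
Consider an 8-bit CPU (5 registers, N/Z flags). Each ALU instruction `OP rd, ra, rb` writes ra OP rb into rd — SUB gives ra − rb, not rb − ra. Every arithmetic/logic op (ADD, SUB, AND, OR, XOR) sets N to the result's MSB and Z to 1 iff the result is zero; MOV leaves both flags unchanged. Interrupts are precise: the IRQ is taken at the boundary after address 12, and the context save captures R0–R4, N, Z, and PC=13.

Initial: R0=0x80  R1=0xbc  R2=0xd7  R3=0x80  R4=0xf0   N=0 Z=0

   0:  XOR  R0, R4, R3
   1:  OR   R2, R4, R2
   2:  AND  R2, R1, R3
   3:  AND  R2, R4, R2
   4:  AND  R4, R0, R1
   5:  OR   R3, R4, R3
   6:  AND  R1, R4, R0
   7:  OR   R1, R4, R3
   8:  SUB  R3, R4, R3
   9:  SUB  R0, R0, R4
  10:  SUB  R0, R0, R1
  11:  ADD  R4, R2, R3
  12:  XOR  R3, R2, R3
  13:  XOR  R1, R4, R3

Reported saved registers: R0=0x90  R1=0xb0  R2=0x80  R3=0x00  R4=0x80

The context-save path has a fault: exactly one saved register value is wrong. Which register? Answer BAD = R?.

BAD = R4

after  0: R0=0x70 R1=0xbc R2=0xd7 R3=0x80 R4=0xf0  N=0 Z=0
after  1: R0=0x70 R1=0xbc R2=0xf7 R3=0x80 R4=0xf0  N=1 Z=0
after  2: R0=0x70 R1=0xbc R2=0x80 R3=0x80 R4=0xf0  N=1 Z=0
after  3: R0=0x70 R1=0xbc R2=0x80 R3=0x80 R4=0xf0  N=1 Z=0
after  4: R0=0x70 R1=0xbc R2=0x80 R3=0x80 R4=0x30  N=0 Z=0
after  5: R0=0x70 R1=0xbc R2=0x80 R3=0xb0 R4=0x30  N=1 Z=0
after  6: R0=0x70 R1=0x30 R2=0x80 R3=0xb0 R4=0x30  N=0 Z=0
after  7: R0=0x70 R1=0xb0 R2=0x80 R3=0xb0 R4=0x30  N=1 Z=0
after  8: R0=0x70 R1=0xb0 R2=0x80 R3=0x80 R4=0x30  N=1 Z=0
after  9: R0=0x40 R1=0xb0 R2=0x80 R3=0x80 R4=0x30  N=0 Z=0
after 10: R0=0x90 R1=0xb0 R2=0x80 R3=0x80 R4=0x30  N=1 Z=0
after 11: R0=0x90 R1=0xb0 R2=0x80 R3=0x80 R4=0x00  N=0 Z=1
after 12: R0=0x90 R1=0xb0 R2=0x80 R3=0x00 R4=0x00  N=0 Z=1
-- IRQ taken; context saved, return-PC = 13 --
mismatch: R4: reported 0x80 vs actual 0x00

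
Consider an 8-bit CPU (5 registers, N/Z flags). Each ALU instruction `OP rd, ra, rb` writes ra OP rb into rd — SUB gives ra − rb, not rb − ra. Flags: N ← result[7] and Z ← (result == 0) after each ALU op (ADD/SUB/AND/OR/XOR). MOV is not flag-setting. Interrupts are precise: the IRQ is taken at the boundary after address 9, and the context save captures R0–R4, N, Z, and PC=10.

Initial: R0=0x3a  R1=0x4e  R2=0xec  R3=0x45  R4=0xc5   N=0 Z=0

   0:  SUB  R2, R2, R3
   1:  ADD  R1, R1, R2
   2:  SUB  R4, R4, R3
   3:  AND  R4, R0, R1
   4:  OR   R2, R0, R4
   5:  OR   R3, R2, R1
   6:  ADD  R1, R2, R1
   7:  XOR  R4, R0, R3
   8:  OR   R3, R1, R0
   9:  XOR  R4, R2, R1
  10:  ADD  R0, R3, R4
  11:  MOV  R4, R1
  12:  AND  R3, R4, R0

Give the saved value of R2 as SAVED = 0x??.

after  0: R0=0x3a R1=0x4e R2=0xa7 R3=0x45 R4=0xc5  N=1 Z=0
after  1: R0=0x3a R1=0xf5 R2=0xa7 R3=0x45 R4=0xc5  N=1 Z=0
after  2: R0=0x3a R1=0xf5 R2=0xa7 R3=0x45 R4=0x80  N=1 Z=0
after  3: R0=0x3a R1=0xf5 R2=0xa7 R3=0x45 R4=0x30  N=0 Z=0
after  4: R0=0x3a R1=0xf5 R2=0x3a R3=0x45 R4=0x30  N=0 Z=0
after  5: R0=0x3a R1=0xf5 R2=0x3a R3=0xff R4=0x30  N=1 Z=0
after  6: R0=0x3a R1=0x2f R2=0x3a R3=0xff R4=0x30  N=0 Z=0
after  7: R0=0x3a R1=0x2f R2=0x3a R3=0xff R4=0xc5  N=1 Z=0
after  8: R0=0x3a R1=0x2f R2=0x3a R3=0x3f R4=0xc5  N=0 Z=0
after  9: R0=0x3a R1=0x2f R2=0x3a R3=0x3f R4=0x15  N=0 Z=0
-- IRQ taken; context saved, return-PC = 10 --

SAVED = 0x3a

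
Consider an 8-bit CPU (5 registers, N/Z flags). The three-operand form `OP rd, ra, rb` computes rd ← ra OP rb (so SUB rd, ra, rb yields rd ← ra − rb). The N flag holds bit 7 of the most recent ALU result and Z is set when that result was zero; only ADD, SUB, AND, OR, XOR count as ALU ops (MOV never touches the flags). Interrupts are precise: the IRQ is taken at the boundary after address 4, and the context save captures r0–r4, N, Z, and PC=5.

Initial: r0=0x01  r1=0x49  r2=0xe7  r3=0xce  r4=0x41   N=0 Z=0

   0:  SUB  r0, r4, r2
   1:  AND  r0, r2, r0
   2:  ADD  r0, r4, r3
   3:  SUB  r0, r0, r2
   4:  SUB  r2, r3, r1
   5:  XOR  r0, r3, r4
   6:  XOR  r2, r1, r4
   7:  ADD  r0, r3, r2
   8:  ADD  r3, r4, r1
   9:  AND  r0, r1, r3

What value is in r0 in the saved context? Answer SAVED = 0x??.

SAVED = 0x28

after  0: r0=0x5a r1=0x49 r2=0xe7 r3=0xce r4=0x41  N=0 Z=0
after  1: r0=0x42 r1=0x49 r2=0xe7 r3=0xce r4=0x41  N=0 Z=0
after  2: r0=0x0f r1=0x49 r2=0xe7 r3=0xce r4=0x41  N=0 Z=0
after  3: r0=0x28 r1=0x49 r2=0xe7 r3=0xce r4=0x41  N=0 Z=0
after  4: r0=0x28 r1=0x49 r2=0x85 r3=0xce r4=0x41  N=1 Z=0
-- IRQ taken; context saved, return-PC = 5 --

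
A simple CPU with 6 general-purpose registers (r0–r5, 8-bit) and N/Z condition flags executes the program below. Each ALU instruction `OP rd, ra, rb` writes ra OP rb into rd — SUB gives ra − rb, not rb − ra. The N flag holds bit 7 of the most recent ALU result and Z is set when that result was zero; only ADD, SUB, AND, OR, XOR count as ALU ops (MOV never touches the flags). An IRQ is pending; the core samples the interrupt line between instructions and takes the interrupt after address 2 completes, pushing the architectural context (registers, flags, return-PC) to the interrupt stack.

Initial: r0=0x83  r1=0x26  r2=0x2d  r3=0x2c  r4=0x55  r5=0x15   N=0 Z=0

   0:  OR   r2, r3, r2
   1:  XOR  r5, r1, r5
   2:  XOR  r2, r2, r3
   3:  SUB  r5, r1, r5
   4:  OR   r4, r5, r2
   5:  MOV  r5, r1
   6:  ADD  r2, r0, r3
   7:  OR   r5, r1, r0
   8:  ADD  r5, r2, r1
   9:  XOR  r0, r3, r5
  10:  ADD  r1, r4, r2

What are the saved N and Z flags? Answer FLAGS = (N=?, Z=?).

after  0: r0=0x83 r1=0x26 r2=0x2d r3=0x2c r4=0x55 r5=0x15  N=0 Z=0
after  1: r0=0x83 r1=0x26 r2=0x2d r3=0x2c r4=0x55 r5=0x33  N=0 Z=0
after  2: r0=0x83 r1=0x26 r2=0x01 r3=0x2c r4=0x55 r5=0x33  N=0 Z=0
-- IRQ taken; context saved, return-PC = 3 --

FLAGS = (N=0, Z=0)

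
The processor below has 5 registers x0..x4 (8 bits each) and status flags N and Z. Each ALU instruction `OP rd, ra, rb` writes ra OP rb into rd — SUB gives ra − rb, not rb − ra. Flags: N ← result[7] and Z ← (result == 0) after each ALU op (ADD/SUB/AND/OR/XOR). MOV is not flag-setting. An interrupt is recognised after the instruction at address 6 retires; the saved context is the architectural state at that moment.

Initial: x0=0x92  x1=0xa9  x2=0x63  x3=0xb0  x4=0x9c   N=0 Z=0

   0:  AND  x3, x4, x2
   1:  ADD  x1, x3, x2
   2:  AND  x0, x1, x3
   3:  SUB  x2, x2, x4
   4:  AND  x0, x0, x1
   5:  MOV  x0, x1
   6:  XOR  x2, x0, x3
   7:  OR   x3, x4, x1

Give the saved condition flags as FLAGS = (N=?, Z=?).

FLAGS = (N=0, Z=0)

after  0: x0=0x92 x1=0xa9 x2=0x63 x3=0x00 x4=0x9c  N=0 Z=1
after  1: x0=0x92 x1=0x63 x2=0x63 x3=0x00 x4=0x9c  N=0 Z=0
after  2: x0=0x00 x1=0x63 x2=0x63 x3=0x00 x4=0x9c  N=0 Z=1
after  3: x0=0x00 x1=0x63 x2=0xc7 x3=0x00 x4=0x9c  N=1 Z=0
after  4: x0=0x00 x1=0x63 x2=0xc7 x3=0x00 x4=0x9c  N=0 Z=1
after  5: x0=0x63 x1=0x63 x2=0xc7 x3=0x00 x4=0x9c  N=0 Z=1
after  6: x0=0x63 x1=0x63 x2=0x63 x3=0x00 x4=0x9c  N=0 Z=0
-- IRQ taken; context saved, return-PC = 7 --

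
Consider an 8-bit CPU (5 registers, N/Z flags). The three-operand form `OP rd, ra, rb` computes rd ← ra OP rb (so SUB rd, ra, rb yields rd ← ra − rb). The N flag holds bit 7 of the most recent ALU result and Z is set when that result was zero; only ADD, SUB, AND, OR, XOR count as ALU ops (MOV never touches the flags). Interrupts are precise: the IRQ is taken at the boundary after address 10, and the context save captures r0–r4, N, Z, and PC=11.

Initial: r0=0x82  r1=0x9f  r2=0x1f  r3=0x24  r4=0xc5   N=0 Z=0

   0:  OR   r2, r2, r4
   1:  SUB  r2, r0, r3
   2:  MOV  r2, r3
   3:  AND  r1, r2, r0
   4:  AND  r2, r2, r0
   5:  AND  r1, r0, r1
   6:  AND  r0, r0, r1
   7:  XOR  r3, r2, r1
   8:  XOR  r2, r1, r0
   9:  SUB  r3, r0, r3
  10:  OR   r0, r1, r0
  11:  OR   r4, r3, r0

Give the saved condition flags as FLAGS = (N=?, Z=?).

FLAGS = (N=0, Z=1)

after  0: r0=0x82 r1=0x9f r2=0xdf r3=0x24 r4=0xc5  N=1 Z=0
after  1: r0=0x82 r1=0x9f r2=0x5e r3=0x24 r4=0xc5  N=0 Z=0
after  2: r0=0x82 r1=0x9f r2=0x24 r3=0x24 r4=0xc5  N=0 Z=0
after  3: r0=0x82 r1=0x00 r2=0x24 r3=0x24 r4=0xc5  N=0 Z=1
after  4: r0=0x82 r1=0x00 r2=0x00 r3=0x24 r4=0xc5  N=0 Z=1
after  5: r0=0x82 r1=0x00 r2=0x00 r3=0x24 r4=0xc5  N=0 Z=1
after  6: r0=0x00 r1=0x00 r2=0x00 r3=0x24 r4=0xc5  N=0 Z=1
after  7: r0=0x00 r1=0x00 r2=0x00 r3=0x00 r4=0xc5  N=0 Z=1
after  8: r0=0x00 r1=0x00 r2=0x00 r3=0x00 r4=0xc5  N=0 Z=1
after  9: r0=0x00 r1=0x00 r2=0x00 r3=0x00 r4=0xc5  N=0 Z=1
after 10: r0=0x00 r1=0x00 r2=0x00 r3=0x00 r4=0xc5  N=0 Z=1
-- IRQ taken; context saved, return-PC = 11 --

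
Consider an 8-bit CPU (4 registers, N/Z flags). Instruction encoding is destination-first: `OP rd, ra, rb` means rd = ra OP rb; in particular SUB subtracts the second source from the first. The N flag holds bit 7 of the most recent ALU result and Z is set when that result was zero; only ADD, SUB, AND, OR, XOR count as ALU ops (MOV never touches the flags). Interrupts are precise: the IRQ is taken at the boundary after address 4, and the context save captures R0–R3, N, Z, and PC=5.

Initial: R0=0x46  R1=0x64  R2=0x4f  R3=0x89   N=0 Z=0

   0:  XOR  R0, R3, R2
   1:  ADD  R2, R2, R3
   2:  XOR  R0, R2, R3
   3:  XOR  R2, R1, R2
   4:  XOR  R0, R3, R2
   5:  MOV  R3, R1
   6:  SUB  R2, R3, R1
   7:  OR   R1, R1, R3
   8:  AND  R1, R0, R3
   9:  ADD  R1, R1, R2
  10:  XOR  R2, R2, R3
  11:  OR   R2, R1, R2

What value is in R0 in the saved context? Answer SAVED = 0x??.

after  0: R0=0xc6 R1=0x64 R2=0x4f R3=0x89  N=1 Z=0
after  1: R0=0xc6 R1=0x64 R2=0xd8 R3=0x89  N=1 Z=0
after  2: R0=0x51 R1=0x64 R2=0xd8 R3=0x89  N=0 Z=0
after  3: R0=0x51 R1=0x64 R2=0xbc R3=0x89  N=1 Z=0
after  4: R0=0x35 R1=0x64 R2=0xbc R3=0x89  N=0 Z=0
-- IRQ taken; context saved, return-PC = 5 --

SAVED = 0x35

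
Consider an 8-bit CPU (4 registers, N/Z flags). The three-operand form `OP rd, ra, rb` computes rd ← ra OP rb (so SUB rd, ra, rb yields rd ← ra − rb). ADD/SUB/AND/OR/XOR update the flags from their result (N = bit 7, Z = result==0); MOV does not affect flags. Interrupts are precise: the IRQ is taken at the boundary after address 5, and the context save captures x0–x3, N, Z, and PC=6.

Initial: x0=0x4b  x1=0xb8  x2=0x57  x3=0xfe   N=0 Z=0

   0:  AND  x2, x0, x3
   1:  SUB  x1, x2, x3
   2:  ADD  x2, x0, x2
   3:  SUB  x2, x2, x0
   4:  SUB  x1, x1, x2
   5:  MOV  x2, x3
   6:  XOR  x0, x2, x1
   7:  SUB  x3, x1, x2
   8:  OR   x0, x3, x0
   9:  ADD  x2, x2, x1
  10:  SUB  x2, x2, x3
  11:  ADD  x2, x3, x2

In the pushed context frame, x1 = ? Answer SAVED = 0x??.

after  0: x0=0x4b x1=0xb8 x2=0x4a x3=0xfe  N=0 Z=0
after  1: x0=0x4b x1=0x4c x2=0x4a x3=0xfe  N=0 Z=0
after  2: x0=0x4b x1=0x4c x2=0x95 x3=0xfe  N=1 Z=0
after  3: x0=0x4b x1=0x4c x2=0x4a x3=0xfe  N=0 Z=0
after  4: x0=0x4b x1=0x02 x2=0x4a x3=0xfe  N=0 Z=0
after  5: x0=0x4b x1=0x02 x2=0xfe x3=0xfe  N=0 Z=0
-- IRQ taken; context saved, return-PC = 6 --

SAVED = 0x02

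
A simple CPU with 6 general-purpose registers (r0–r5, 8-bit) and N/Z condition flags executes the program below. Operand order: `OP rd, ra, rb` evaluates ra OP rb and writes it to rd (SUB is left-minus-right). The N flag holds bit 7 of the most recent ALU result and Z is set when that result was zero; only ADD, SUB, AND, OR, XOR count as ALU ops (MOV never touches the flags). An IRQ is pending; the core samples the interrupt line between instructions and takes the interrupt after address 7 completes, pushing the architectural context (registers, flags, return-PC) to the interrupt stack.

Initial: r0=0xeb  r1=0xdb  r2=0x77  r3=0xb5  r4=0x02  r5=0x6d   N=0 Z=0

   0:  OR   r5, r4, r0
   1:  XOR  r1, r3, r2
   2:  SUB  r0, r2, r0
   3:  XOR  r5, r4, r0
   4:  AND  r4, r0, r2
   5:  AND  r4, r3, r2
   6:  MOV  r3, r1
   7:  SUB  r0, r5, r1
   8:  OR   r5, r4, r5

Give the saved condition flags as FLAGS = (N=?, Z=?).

FLAGS = (N=1, Z=0)

after  0: r0=0xeb r1=0xdb r2=0x77 r3=0xb5 r4=0x02 r5=0xeb  N=1 Z=0
after  1: r0=0xeb r1=0xc2 r2=0x77 r3=0xb5 r4=0x02 r5=0xeb  N=1 Z=0
after  2: r0=0x8c r1=0xc2 r2=0x77 r3=0xb5 r4=0x02 r5=0xeb  N=1 Z=0
after  3: r0=0x8c r1=0xc2 r2=0x77 r3=0xb5 r4=0x02 r5=0x8e  N=1 Z=0
after  4: r0=0x8c r1=0xc2 r2=0x77 r3=0xb5 r4=0x04 r5=0x8e  N=0 Z=0
after  5: r0=0x8c r1=0xc2 r2=0x77 r3=0xb5 r4=0x35 r5=0x8e  N=0 Z=0
after  6: r0=0x8c r1=0xc2 r2=0x77 r3=0xc2 r4=0x35 r5=0x8e  N=0 Z=0
after  7: r0=0xcc r1=0xc2 r2=0x77 r3=0xc2 r4=0x35 r5=0x8e  N=1 Z=0
-- IRQ taken; context saved, return-PC = 8 --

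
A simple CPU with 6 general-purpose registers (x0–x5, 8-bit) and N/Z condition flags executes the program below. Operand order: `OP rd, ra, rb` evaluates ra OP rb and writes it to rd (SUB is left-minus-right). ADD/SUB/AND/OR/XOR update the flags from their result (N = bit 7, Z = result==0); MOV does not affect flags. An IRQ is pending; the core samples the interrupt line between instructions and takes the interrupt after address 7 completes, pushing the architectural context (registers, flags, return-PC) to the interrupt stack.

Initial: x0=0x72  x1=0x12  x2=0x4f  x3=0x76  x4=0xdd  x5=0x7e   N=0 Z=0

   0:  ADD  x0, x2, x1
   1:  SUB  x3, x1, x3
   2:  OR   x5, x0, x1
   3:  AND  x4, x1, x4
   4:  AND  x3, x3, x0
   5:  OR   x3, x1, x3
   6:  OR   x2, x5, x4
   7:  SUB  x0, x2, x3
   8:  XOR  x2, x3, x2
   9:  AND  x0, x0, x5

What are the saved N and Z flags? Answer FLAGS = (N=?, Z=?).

FLAGS = (N=0, Z=0)

after  0: x0=0x61 x1=0x12 x2=0x4f x3=0x76 x4=0xdd x5=0x7e  N=0 Z=0
after  1: x0=0x61 x1=0x12 x2=0x4f x3=0x9c x4=0xdd x5=0x7e  N=1 Z=0
after  2: x0=0x61 x1=0x12 x2=0x4f x3=0x9c x4=0xdd x5=0x73  N=0 Z=0
after  3: x0=0x61 x1=0x12 x2=0x4f x3=0x9c x4=0x10 x5=0x73  N=0 Z=0
after  4: x0=0x61 x1=0x12 x2=0x4f x3=0x00 x4=0x10 x5=0x73  N=0 Z=1
after  5: x0=0x61 x1=0x12 x2=0x4f x3=0x12 x4=0x10 x5=0x73  N=0 Z=0
after  6: x0=0x61 x1=0x12 x2=0x73 x3=0x12 x4=0x10 x5=0x73  N=0 Z=0
after  7: x0=0x61 x1=0x12 x2=0x73 x3=0x12 x4=0x10 x5=0x73  N=0 Z=0
-- IRQ taken; context saved, return-PC = 8 --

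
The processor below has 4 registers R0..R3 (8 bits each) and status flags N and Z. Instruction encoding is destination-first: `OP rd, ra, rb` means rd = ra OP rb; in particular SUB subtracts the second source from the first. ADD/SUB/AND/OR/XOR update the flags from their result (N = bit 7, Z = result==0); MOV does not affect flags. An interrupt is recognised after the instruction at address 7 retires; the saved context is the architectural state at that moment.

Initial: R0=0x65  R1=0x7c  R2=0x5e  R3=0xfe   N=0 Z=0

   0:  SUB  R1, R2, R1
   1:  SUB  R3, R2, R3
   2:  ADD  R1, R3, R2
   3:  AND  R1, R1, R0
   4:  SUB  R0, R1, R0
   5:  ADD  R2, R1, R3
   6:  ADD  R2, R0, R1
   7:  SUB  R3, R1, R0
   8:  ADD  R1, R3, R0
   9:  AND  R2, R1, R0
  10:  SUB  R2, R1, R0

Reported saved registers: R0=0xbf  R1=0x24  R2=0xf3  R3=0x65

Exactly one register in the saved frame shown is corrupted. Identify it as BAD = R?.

after  0: R0=0x65 R1=0xe2 R2=0x5e R3=0xfe  N=1 Z=0
after  1: R0=0x65 R1=0xe2 R2=0x5e R3=0x60  N=0 Z=0
after  2: R0=0x65 R1=0xbe R2=0x5e R3=0x60  N=1 Z=0
after  3: R0=0x65 R1=0x24 R2=0x5e R3=0x60  N=0 Z=0
after  4: R0=0xbf R1=0x24 R2=0x5e R3=0x60  N=1 Z=0
after  5: R0=0xbf R1=0x24 R2=0x84 R3=0x60  N=1 Z=0
after  6: R0=0xbf R1=0x24 R2=0xe3 R3=0x60  N=1 Z=0
after  7: R0=0xbf R1=0x24 R2=0xe3 R3=0x65  N=0 Z=0
-- IRQ taken; context saved, return-PC = 8 --
mismatch: R2: reported 0xf3 vs actual 0xe3

BAD = R2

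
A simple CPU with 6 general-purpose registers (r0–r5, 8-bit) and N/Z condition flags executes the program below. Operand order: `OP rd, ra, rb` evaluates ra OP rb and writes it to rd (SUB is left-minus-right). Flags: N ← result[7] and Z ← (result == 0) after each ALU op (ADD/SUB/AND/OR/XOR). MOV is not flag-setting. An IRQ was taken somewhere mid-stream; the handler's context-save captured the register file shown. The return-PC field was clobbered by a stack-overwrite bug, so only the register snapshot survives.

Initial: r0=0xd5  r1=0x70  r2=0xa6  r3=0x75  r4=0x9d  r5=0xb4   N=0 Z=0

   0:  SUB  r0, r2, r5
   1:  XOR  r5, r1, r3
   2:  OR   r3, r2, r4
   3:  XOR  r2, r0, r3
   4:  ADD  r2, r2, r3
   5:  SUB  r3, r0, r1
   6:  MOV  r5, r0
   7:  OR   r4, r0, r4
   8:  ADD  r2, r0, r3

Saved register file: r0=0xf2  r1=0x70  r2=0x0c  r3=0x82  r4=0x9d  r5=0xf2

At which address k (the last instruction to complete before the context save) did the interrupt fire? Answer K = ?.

after  0: r0=0xf2 r1=0x70 r2=0xa6 r3=0x75 r4=0x9d r5=0xb4  N=1 Z=0
after  1: r0=0xf2 r1=0x70 r2=0xa6 r3=0x75 r4=0x9d r5=0x05  N=0 Z=0
after  2: r0=0xf2 r1=0x70 r2=0xa6 r3=0xbf r4=0x9d r5=0x05  N=1 Z=0
after  3: r0=0xf2 r1=0x70 r2=0x4d r3=0xbf r4=0x9d r5=0x05  N=0 Z=0
after  4: r0=0xf2 r1=0x70 r2=0x0c r3=0xbf r4=0x9d r5=0x05  N=0 Z=0
after  5: r0=0xf2 r1=0x70 r2=0x0c r3=0x82 r4=0x9d r5=0x05  N=1 Z=0
after  6: r0=0xf2 r1=0x70 r2=0x0c r3=0x82 r4=0x9d r5=0xf2  N=1 Z=0
-- IRQ taken; context saved, return-PC = 7 --

K = 6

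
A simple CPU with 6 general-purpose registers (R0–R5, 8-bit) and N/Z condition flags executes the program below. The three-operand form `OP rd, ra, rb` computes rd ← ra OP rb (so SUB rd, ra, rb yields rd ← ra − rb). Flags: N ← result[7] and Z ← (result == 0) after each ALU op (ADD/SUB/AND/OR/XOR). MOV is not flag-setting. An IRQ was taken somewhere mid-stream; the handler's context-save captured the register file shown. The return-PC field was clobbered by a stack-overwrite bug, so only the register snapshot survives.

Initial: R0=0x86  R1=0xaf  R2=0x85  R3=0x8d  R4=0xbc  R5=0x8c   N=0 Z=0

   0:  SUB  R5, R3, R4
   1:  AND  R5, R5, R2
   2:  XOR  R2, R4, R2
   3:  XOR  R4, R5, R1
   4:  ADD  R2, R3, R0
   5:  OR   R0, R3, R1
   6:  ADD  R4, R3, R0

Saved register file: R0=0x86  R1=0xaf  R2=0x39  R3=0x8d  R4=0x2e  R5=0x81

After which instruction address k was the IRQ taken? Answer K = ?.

K = 3

after  0: R0=0x86 R1=0xaf R2=0x85 R3=0x8d R4=0xbc R5=0xd1  N=1 Z=0
after  1: R0=0x86 R1=0xaf R2=0x85 R3=0x8d R4=0xbc R5=0x81  N=1 Z=0
after  2: R0=0x86 R1=0xaf R2=0x39 R3=0x8d R4=0xbc R5=0x81  N=0 Z=0
after  3: R0=0x86 R1=0xaf R2=0x39 R3=0x8d R4=0x2e R5=0x81  N=0 Z=0
-- IRQ taken; context saved, return-PC = 4 --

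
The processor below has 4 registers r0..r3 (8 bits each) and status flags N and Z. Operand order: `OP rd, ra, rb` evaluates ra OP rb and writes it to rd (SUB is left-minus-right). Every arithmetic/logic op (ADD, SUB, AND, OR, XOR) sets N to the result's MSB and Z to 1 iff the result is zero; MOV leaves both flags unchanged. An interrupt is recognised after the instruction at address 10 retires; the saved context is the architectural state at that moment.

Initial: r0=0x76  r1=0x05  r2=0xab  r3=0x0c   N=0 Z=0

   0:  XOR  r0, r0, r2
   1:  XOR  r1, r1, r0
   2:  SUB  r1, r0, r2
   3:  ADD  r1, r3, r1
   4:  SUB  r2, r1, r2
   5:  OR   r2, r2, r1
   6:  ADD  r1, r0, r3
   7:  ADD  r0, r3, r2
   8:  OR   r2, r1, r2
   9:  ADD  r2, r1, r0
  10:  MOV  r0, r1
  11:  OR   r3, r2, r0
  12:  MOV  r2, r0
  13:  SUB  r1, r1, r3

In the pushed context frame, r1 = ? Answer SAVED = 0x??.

after  0: r0=0xdd r1=0x05 r2=0xab r3=0x0c  N=1 Z=0
after  1: r0=0xdd r1=0xd8 r2=0xab r3=0x0c  N=1 Z=0
after  2: r0=0xdd r1=0x32 r2=0xab r3=0x0c  N=0 Z=0
after  3: r0=0xdd r1=0x3e r2=0xab r3=0x0c  N=0 Z=0
after  4: r0=0xdd r1=0x3e r2=0x93 r3=0x0c  N=1 Z=0
after  5: r0=0xdd r1=0x3e r2=0xbf r3=0x0c  N=1 Z=0
after  6: r0=0xdd r1=0xe9 r2=0xbf r3=0x0c  N=1 Z=0
after  7: r0=0xcb r1=0xe9 r2=0xbf r3=0x0c  N=1 Z=0
after  8: r0=0xcb r1=0xe9 r2=0xff r3=0x0c  N=1 Z=0
after  9: r0=0xcb r1=0xe9 r2=0xb4 r3=0x0c  N=1 Z=0
after 10: r0=0xe9 r1=0xe9 r2=0xb4 r3=0x0c  N=1 Z=0
-- IRQ taken; context saved, return-PC = 11 --

SAVED = 0xe9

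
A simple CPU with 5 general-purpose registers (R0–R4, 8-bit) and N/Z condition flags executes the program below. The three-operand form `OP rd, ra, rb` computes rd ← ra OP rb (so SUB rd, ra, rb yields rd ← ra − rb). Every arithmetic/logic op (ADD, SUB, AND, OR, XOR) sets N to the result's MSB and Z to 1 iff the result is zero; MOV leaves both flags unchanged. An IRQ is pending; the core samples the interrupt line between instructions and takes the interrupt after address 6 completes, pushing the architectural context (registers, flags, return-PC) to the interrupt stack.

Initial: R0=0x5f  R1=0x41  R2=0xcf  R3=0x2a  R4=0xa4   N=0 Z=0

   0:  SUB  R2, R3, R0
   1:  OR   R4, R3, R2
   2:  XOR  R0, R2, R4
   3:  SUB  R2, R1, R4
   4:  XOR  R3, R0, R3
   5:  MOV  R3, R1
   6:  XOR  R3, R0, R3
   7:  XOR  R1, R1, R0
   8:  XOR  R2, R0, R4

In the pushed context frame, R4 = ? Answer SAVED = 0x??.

SAVED = 0xeb

after  0: R0=0x5f R1=0x41 R2=0xcb R3=0x2a R4=0xa4  N=1 Z=0
after  1: R0=0x5f R1=0x41 R2=0xcb R3=0x2a R4=0xeb  N=1 Z=0
after  2: R0=0x20 R1=0x41 R2=0xcb R3=0x2a R4=0xeb  N=0 Z=0
after  3: R0=0x20 R1=0x41 R2=0x56 R3=0x2a R4=0xeb  N=0 Z=0
after  4: R0=0x20 R1=0x41 R2=0x56 R3=0x0a R4=0xeb  N=0 Z=0
after  5: R0=0x20 R1=0x41 R2=0x56 R3=0x41 R4=0xeb  N=0 Z=0
after  6: R0=0x20 R1=0x41 R2=0x56 R3=0x61 R4=0xeb  N=0 Z=0
-- IRQ taken; context saved, return-PC = 7 --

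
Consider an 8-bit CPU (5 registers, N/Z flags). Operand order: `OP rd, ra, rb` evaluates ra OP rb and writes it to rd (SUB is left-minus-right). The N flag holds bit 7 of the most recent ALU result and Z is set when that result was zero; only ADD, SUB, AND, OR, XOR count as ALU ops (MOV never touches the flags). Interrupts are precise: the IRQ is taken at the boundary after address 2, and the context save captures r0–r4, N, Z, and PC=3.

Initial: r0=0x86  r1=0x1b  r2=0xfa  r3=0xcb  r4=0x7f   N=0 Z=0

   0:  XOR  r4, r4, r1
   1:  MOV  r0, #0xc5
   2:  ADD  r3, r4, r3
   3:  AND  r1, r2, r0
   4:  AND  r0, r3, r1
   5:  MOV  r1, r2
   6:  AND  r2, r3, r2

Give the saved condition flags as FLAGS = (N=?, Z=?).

after  0: r0=0x86 r1=0x1b r2=0xfa r3=0xcb r4=0x64  N=0 Z=0
after  1: r0=0xc5 r1=0x1b r2=0xfa r3=0xcb r4=0x64  N=0 Z=0
after  2: r0=0xc5 r1=0x1b r2=0xfa r3=0x2f r4=0x64  N=0 Z=0
-- IRQ taken; context saved, return-PC = 3 --

FLAGS = (N=0, Z=0)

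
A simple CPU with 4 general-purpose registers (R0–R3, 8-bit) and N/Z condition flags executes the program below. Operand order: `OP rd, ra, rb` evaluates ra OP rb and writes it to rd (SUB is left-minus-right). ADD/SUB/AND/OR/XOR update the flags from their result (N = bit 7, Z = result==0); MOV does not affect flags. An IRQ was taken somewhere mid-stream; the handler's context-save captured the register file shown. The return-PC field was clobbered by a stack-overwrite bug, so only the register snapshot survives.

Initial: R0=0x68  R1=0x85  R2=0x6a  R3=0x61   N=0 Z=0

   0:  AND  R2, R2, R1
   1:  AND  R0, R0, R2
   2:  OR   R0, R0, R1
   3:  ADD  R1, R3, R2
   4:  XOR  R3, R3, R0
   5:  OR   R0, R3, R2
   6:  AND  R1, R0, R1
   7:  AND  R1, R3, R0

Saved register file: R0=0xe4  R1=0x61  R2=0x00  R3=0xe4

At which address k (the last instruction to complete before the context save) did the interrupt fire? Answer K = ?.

after  0: R0=0x68 R1=0x85 R2=0x00 R3=0x61  N=0 Z=1
after  1: R0=0x00 R1=0x85 R2=0x00 R3=0x61  N=0 Z=1
after  2: R0=0x85 R1=0x85 R2=0x00 R3=0x61  N=1 Z=0
after  3: R0=0x85 R1=0x61 R2=0x00 R3=0x61  N=0 Z=0
after  4: R0=0x85 R1=0x61 R2=0x00 R3=0xe4  N=1 Z=0
after  5: R0=0xe4 R1=0x61 R2=0x00 R3=0xe4  N=1 Z=0
-- IRQ taken; context saved, return-PC = 6 --

K = 5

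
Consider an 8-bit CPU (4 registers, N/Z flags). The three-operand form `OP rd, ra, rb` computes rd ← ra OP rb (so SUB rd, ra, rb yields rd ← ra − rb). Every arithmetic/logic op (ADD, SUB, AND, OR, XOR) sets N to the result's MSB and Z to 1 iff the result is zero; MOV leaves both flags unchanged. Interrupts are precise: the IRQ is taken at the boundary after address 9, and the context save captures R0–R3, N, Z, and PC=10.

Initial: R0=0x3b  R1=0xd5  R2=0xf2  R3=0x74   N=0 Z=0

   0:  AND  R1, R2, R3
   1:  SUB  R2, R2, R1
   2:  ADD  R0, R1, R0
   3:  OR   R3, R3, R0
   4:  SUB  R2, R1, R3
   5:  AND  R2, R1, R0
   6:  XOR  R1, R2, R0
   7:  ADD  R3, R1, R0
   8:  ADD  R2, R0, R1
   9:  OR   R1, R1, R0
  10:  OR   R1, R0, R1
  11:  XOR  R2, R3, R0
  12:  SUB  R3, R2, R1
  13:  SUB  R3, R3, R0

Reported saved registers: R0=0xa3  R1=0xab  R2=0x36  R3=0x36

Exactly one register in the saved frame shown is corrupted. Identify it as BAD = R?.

after  0: R0=0x3b R1=0x70 R2=0xf2 R3=0x74  N=0 Z=0
after  1: R0=0x3b R1=0x70 R2=0x82 R3=0x74  N=1 Z=0
after  2: R0=0xab R1=0x70 R2=0x82 R3=0x74  N=1 Z=0
after  3: R0=0xab R1=0x70 R2=0x82 R3=0xff  N=1 Z=0
after  4: R0=0xab R1=0x70 R2=0x71 R3=0xff  N=0 Z=0
after  5: R0=0xab R1=0x70 R2=0x20 R3=0xff  N=0 Z=0
after  6: R0=0xab R1=0x8b R2=0x20 R3=0xff  N=1 Z=0
after  7: R0=0xab R1=0x8b R2=0x20 R3=0x36  N=0 Z=0
after  8: R0=0xab R1=0x8b R2=0x36 R3=0x36  N=0 Z=0
after  9: R0=0xab R1=0xab R2=0x36 R3=0x36  N=1 Z=0
-- IRQ taken; context saved, return-PC = 10 --
mismatch: R0: reported 0xa3 vs actual 0xab

BAD = R0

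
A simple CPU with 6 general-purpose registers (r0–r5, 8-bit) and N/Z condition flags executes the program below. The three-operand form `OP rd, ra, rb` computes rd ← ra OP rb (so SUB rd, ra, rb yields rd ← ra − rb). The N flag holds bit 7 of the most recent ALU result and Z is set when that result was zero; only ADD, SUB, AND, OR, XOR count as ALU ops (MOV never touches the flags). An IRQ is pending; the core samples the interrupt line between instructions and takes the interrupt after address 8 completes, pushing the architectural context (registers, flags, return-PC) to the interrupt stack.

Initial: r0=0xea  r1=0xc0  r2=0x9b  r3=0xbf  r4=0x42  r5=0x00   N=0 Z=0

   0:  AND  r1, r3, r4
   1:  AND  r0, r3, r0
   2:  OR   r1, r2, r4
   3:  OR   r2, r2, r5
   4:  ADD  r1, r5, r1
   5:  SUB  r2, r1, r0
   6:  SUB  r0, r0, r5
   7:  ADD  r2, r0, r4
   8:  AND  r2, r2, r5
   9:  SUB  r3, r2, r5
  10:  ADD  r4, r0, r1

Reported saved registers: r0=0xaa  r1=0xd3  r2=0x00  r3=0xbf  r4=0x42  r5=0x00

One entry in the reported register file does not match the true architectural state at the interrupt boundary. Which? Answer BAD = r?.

BAD = r1

after  0: r0=0xea r1=0x02 r2=0x9b r3=0xbf r4=0x42 r5=0x00  N=0 Z=0
after  1: r0=0xaa r1=0x02 r2=0x9b r3=0xbf r4=0x42 r5=0x00  N=1 Z=0
after  2: r0=0xaa r1=0xdb r2=0x9b r3=0xbf r4=0x42 r5=0x00  N=1 Z=0
after  3: r0=0xaa r1=0xdb r2=0x9b r3=0xbf r4=0x42 r5=0x00  N=1 Z=0
after  4: r0=0xaa r1=0xdb r2=0x9b r3=0xbf r4=0x42 r5=0x00  N=1 Z=0
after  5: r0=0xaa r1=0xdb r2=0x31 r3=0xbf r4=0x42 r5=0x00  N=0 Z=0
after  6: r0=0xaa r1=0xdb r2=0x31 r3=0xbf r4=0x42 r5=0x00  N=1 Z=0
after  7: r0=0xaa r1=0xdb r2=0xec r3=0xbf r4=0x42 r5=0x00  N=1 Z=0
after  8: r0=0xaa r1=0xdb r2=0x00 r3=0xbf r4=0x42 r5=0x00  N=0 Z=1
-- IRQ taken; context saved, return-PC = 9 --
mismatch: r1: reported 0xd3 vs actual 0xdb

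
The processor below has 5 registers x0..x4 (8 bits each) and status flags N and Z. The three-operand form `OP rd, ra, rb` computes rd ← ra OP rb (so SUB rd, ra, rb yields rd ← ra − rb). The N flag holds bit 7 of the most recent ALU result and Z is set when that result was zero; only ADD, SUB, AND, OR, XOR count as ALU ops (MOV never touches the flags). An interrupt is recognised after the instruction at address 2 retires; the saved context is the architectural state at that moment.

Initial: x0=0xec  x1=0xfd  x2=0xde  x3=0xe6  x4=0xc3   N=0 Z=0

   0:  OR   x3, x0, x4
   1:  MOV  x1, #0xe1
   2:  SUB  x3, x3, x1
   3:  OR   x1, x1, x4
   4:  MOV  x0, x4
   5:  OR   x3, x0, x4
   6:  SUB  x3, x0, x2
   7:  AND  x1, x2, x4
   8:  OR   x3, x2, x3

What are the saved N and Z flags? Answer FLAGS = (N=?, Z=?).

FLAGS = (N=0, Z=0)

after  0: x0=0xec x1=0xfd x2=0xde x3=0xef x4=0xc3  N=1 Z=0
after  1: x0=0xec x1=0xe1 x2=0xde x3=0xef x4=0xc3  N=1 Z=0
after  2: x0=0xec x1=0xe1 x2=0xde x3=0x0e x4=0xc3  N=0 Z=0
-- IRQ taken; context saved, return-PC = 3 --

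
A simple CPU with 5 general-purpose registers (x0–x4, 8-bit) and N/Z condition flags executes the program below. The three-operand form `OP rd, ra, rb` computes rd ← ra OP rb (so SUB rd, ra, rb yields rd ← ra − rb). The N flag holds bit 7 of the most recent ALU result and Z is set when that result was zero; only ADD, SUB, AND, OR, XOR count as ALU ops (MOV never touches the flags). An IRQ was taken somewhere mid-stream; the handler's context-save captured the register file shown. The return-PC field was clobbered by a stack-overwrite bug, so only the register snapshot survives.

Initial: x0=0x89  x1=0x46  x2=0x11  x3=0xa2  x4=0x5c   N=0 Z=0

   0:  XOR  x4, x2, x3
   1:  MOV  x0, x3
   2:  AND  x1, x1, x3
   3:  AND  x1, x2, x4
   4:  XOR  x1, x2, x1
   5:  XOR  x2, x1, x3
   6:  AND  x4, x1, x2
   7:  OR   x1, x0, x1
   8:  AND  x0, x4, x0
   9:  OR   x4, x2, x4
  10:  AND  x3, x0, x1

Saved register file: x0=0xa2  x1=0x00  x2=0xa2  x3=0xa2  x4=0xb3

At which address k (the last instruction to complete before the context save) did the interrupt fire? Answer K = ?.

K = 5

after  0: x0=0x89 x1=0x46 x2=0x11 x3=0xa2 x4=0xb3  N=1 Z=0
after  1: x0=0xa2 x1=0x46 x2=0x11 x3=0xa2 x4=0xb3  N=1 Z=0
after  2: x0=0xa2 x1=0x02 x2=0x11 x3=0xa2 x4=0xb3  N=0 Z=0
after  3: x0=0xa2 x1=0x11 x2=0x11 x3=0xa2 x4=0xb3  N=0 Z=0
after  4: x0=0xa2 x1=0x00 x2=0x11 x3=0xa2 x4=0xb3  N=0 Z=1
after  5: x0=0xa2 x1=0x00 x2=0xa2 x3=0xa2 x4=0xb3  N=1 Z=0
-- IRQ taken; context saved, return-PC = 6 --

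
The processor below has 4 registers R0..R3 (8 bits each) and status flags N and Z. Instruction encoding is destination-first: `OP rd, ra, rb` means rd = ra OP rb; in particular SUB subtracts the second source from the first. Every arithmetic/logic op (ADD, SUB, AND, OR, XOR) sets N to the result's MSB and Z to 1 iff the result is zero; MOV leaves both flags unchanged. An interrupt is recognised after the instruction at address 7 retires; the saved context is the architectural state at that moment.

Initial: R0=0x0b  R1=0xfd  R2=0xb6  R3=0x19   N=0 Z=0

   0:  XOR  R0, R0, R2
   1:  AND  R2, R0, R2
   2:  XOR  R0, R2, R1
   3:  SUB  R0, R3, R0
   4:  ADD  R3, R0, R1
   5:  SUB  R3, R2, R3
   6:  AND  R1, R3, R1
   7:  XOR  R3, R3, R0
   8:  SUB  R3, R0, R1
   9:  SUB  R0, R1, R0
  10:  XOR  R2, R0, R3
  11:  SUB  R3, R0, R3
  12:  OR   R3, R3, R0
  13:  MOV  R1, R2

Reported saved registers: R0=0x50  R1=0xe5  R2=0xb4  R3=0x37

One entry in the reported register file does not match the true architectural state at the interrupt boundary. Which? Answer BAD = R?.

BAD = R0

after  0: R0=0xbd R1=0xfd R2=0xb6 R3=0x19  N=1 Z=0
after  1: R0=0xbd R1=0xfd R2=0xb4 R3=0x19  N=1 Z=0
after  2: R0=0x49 R1=0xfd R2=0xb4 R3=0x19  N=0 Z=0
after  3: R0=0xd0 R1=0xfd R2=0xb4 R3=0x19  N=1 Z=0
after  4: R0=0xd0 R1=0xfd R2=0xb4 R3=0xcd  N=1 Z=0
after  5: R0=0xd0 R1=0xfd R2=0xb4 R3=0xe7  N=1 Z=0
after  6: R0=0xd0 R1=0xe5 R2=0xb4 R3=0xe7  N=1 Z=0
after  7: R0=0xd0 R1=0xe5 R2=0xb4 R3=0x37  N=0 Z=0
-- IRQ taken; context saved, return-PC = 8 --
mismatch: R0: reported 0x50 vs actual 0xd0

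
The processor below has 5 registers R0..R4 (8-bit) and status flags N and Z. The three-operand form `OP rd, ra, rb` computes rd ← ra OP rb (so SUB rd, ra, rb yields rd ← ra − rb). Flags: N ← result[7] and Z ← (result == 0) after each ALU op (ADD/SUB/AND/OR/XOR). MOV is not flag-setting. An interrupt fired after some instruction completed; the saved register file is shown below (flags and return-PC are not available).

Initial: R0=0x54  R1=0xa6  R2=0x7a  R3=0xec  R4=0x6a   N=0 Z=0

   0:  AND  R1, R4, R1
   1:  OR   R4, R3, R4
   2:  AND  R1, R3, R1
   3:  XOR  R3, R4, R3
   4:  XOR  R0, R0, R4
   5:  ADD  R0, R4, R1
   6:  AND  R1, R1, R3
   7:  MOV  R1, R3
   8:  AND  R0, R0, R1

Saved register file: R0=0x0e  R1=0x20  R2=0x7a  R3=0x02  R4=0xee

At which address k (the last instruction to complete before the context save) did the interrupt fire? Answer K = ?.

K = 5

after  0: R0=0x54 R1=0x22 R2=0x7a R3=0xec R4=0x6a  N=0 Z=0
after  1: R0=0x54 R1=0x22 R2=0x7a R3=0xec R4=0xee  N=1 Z=0
after  2: R0=0x54 R1=0x20 R2=0x7a R3=0xec R4=0xee  N=0 Z=0
after  3: R0=0x54 R1=0x20 R2=0x7a R3=0x02 R4=0xee  N=0 Z=0
after  4: R0=0xba R1=0x20 R2=0x7a R3=0x02 R4=0xee  N=1 Z=0
after  5: R0=0x0e R1=0x20 R2=0x7a R3=0x02 R4=0xee  N=0 Z=0
-- IRQ taken; context saved, return-PC = 6 --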